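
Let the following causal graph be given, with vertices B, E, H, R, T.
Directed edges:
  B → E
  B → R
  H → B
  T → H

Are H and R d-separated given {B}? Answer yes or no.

Bayes-Ball from H | {B} reaches {T}.
R ∉ reach(H|{B}) ⇒ H ⊥ R | {B}.

Yes — H ⊥ R | {B}.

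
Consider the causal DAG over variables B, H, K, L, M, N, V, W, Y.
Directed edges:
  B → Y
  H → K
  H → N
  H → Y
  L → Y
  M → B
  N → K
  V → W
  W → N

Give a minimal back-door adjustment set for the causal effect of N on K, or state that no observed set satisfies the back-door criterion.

N→K: minimal back-door set {H}.

desc(N)\{N}={K}; candidates ⊆ {B,H,L,M,V,W,Y}.
size 0: {}; under {} N still reaches {H,K,V,W,Y} ∋ K.
{H}: N⊥K given {H} in G with N→· removed — back-door holds.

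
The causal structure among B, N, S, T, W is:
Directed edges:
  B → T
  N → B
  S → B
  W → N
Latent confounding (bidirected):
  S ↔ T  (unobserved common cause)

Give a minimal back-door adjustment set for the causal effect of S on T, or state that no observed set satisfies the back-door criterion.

desc(S)\{S}={B,T}; candidates ⊆ {N,W}.
S↔T: latent back-door arc(s) into S.
size 0: {}; under {} S still reaches {T} ∋ T.
size 1: {N}, {W}; under {N} S still reaches {T} ∋ T.
size 2: {N,W}; under {N,W} S still reaches {T} ∋ T.
S↔T cannot be blocked by any observed set — no back-door set.

S→T: no observed back-door set.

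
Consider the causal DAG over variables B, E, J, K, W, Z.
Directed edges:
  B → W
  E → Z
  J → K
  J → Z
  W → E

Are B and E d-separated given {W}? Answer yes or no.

Bayes-Ball from B | {W} reaches ∅.
E ∉ reach(B|{W}) ⇒ B ⊥ E | {W}.

Yes — B ⊥ E | {W}.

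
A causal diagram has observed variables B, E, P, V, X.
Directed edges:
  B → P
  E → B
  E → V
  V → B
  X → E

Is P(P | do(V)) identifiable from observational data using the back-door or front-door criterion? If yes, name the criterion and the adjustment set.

desc(V)\{V}={B,P}; candidates ⊆ {E,X}.
size 0: {}; under {} V still reaches {B,E,P,X} ∋ P.
{E}: V⊥P given {E} in G with V→· removed — back-door holds.
P(P|do(V)) = Σ_{E} P(P|V,E)·P(E).

P(P|do(V)): backdoor, adjust for {E}.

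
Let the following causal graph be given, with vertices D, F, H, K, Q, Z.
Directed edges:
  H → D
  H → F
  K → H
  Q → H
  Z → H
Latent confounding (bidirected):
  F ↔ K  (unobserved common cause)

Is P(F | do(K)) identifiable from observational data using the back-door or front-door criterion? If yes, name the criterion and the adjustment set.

desc(K)\{K}={D,F,H}; candidates ⊆ {Q,Z}.
K↔F: latent back-door arc(s) into K.
size 0: {}; under {} K still reaches {F} ∋ F.
size 1: {Q}, {Z}; under {Q} K still reaches {F} ∋ F.
size 2: {Q,Z}; under {Q,Z} K still reaches {F} ∋ F.
K↔F cannot be blocked by any observed set — no back-door set.
{H}: (i) intercepts every directed K→F path; (ii) no back-door K→{H}; (iii) {K} blocks every back-door {H}→F. Front-door holds.
P(F|do(K)) = Σ_{H} P(H|K) Σ_{K'} P(F|H,K')P(K').

P(F|do(K)): frontdoor, adjust for {H}.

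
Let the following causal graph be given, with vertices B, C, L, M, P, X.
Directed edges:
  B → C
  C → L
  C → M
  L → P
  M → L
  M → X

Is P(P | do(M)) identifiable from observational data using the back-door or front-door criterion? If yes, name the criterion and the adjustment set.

desc(M)\{M}={L,P,X}; candidates ⊆ {B,C}.
size 0: {}; under {} M still reaches {B,C,L,P} ∋ P.
{C}: M⊥P given {C} in G with M→· removed — back-door holds.
P(P|do(M)) = Σ_{C} P(P|M,C)·P(C).

P(P|do(M)): backdoor, adjust for {C}.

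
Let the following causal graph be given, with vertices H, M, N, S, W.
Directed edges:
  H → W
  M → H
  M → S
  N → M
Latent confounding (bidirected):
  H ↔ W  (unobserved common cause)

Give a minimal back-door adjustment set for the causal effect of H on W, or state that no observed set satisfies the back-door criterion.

H→W: no observed back-door set.

desc(H)\{H}={W}; candidates ⊆ {M,N,S}.
H↔W: latent back-door arc(s) into H.
size 0: {}; under {} H still reaches {M,N,S,W} ∋ W.
size 1: {M}, {N}, {S}; under {M} H still reaches {W} ∋ W.
size 2: {M,N}, {M,S}, {N,S}; under {M,N} H still reaches {W} ∋ W.
H↔W cannot be blocked by any observed set — no back-door set.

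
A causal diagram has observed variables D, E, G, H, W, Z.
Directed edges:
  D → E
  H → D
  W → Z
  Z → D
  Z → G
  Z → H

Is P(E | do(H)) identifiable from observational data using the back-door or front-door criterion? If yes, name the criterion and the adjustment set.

P(E|do(H)): backdoor, adjust for {Z}.

desc(H)\{H}={D,E}; candidates ⊆ {G,W,Z}.
size 0: {}; under {} H still reaches {D,E,G,W,Z} ∋ E.
{Z}: H⊥E given {Z} in G with H→· removed — back-door holds.
P(E|do(H)) = Σ_{Z} P(E|H,Z)·P(Z).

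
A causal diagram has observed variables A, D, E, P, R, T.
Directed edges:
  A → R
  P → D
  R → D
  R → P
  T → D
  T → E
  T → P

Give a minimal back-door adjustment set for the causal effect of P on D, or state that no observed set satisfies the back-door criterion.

desc(P)\{P}={D}; candidates ⊆ {A,E,R,T}.
size 0: {}; under {} P still reaches {A,D,E,R,T} ∋ D.
size 1: {A}, {E}, {R} …(+1); under {A} P still reaches {D,E,R,T} ∋ D.
{R,T}: P⊥D given {R,T} in G with P→· removed — back-door holds.

P→D: minimal back-door set {R, T}.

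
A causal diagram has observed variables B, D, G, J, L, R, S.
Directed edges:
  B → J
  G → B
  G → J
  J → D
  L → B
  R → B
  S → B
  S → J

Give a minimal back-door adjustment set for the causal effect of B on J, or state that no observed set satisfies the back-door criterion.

B→J: minimal back-door set {G, S}.

desc(B)\{B}={D,J}; candidates ⊆ {G,L,R,S}.
size 0: {}; under {} B still reaches {D,G,J,L,R,S} ∋ J.
size 1: {G}, {L}, {R} …(+1); under {G} B still reaches {D,J,L,R,S} ∋ J.
{G,S}: B⊥J given {G,S} in G with B→· removed — back-door holds.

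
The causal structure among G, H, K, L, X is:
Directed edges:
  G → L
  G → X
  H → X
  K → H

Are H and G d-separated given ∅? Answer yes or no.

Bayes-Ball from H | ∅ reaches {K,X}.
G ∉ reach(H|∅) ⇒ H ⊥ G | ∅.

Yes — H ⊥ G | ∅.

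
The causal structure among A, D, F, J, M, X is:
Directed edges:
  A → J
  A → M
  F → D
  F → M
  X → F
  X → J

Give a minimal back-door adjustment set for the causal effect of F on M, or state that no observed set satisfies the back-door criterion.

F→M: minimal back-door set ∅.

desc(F)\{F}={D,M}; candidates ⊆ {A,J,X}.
∅: F⊥M given ∅ in G with F→· removed — back-door holds.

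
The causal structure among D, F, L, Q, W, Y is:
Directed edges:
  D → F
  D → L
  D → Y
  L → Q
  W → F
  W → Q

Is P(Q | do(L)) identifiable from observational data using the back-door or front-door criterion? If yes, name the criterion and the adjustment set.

P(Q|do(L)): backdoor, adjust for ∅.

desc(L)\{L}={Q}; candidates ⊆ {D,F,W,Y}.
∅: L⊥Q given ∅ in G with L→· removed — back-door holds.
P(Q|do(L)) = P(Q|L) — no adjustment needed.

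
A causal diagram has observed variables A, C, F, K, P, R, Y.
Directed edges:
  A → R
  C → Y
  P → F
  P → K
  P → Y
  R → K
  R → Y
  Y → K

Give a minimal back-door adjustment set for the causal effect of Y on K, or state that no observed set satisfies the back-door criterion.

desc(Y)\{Y}={K}; candidates ⊆ {A,C,F,P,R}.
size 0: {}; under {} Y still reaches {A,C,F,K,P,R} ∋ K.
size 1: {A}, {C}, {F} …(+2); under {A} Y still reaches {C,F,K,P,R} ∋ K.
{P,R}: Y⊥K given {P,R} in G with Y→· removed — back-door holds.

Y→K: minimal back-door set {P, R}.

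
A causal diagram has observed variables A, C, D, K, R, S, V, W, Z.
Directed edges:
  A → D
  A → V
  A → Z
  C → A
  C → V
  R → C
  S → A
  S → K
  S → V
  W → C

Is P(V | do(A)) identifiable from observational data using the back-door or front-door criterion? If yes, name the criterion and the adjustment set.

P(V|do(A)): backdoor, adjust for {C, S}.

desc(A)\{A}={D,V,Z}; candidates ⊆ {C,K,R,S,W}.
size 0: {}; under {} A still reaches {C,K,R,S,V,W} ∋ V.
size 1: {C}, {K}, {R} …(+2); under {C} A still reaches {K,S,V} ∋ V.
{C,S}: A⊥V given {C,S} in G with A→· removed — back-door holds.
P(V|do(A)) = Σ_{C,S} P(V|A,C,S)·P(C,S).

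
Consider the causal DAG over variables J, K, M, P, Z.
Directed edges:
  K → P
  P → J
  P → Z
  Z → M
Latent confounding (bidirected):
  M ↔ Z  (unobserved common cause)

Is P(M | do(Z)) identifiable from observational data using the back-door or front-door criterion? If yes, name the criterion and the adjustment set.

desc(Z)\{Z}={M}; candidates ⊆ {J,K,P}.
Z↔M: latent back-door arc(s) into Z.
size 0: {}; under {} Z still reaches {J,K,M,P} ∋ M.
size 1: {J}, {K}, {P}; under {J} Z still reaches {K,M,P} ∋ M.
size 2: {J,K}, {J,P}, {K,P}; under {J,K} Z still reaches {M,P} ∋ M.
Z↔M cannot be blocked by any observed set — no back-door set.
No mediator lies on a directed Z→…→M path.
Neither criterion identifies P(M|do(Z)) in this graph.

P(M|do(Z)): not identifiable (no BD/FD set).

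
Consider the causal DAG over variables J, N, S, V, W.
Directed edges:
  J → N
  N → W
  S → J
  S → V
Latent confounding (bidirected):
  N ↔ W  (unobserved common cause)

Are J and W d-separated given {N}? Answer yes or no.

Bayes-Ball from J | {N} reaches {S,V,W}.
W ∈ reach(J|{N}) ⇒ J ⊥̸ W | {N}.

No — J and W are d-connected given {N}.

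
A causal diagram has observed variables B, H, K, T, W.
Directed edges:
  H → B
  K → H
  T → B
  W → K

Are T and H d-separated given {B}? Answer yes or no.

Bayes-Ball from T | {B} reaches {H,K,W}.
H ∈ reach(T|{B}) ⇒ T ⊥̸ H | {B}.

No — T and H are d-connected given {B}.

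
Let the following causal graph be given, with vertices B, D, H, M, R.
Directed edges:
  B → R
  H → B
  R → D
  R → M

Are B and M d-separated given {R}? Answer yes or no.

Yes — B ⊥ M | {R}.

Bayes-Ball from B | {R} reaches {H}.
M ∉ reach(B|{R}) ⇒ B ⊥ M | {R}.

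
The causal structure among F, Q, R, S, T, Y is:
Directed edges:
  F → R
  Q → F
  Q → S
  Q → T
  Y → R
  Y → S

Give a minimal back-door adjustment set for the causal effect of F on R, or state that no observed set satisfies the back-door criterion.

F→R: minimal back-door set ∅.

desc(F)\{F}={R}; candidates ⊆ {Q,S,T,Y}.
∅: F⊥R given ∅ in G with F→· removed — back-door holds.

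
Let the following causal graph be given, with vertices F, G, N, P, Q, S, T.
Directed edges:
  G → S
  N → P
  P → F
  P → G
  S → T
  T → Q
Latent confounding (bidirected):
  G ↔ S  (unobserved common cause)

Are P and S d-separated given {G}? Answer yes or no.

Bayes-Ball from P | {G} reaches {F,N,Q,S,T}.
S ∈ reach(P|{G}) ⇒ P ⊥̸ S | {G}.

No — P and S are d-connected given {G}.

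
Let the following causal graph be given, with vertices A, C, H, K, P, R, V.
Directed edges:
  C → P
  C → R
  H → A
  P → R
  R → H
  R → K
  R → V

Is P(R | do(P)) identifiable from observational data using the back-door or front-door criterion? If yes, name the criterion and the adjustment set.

desc(P)\{P}={A,H,K,R,V}; candidates ⊆ {C}.
size 0: {}; under {} P still reaches {A,C,H,K,R,V} ∋ R.
{C}: P⊥R given {C} in G with P→· removed — back-door holds.
P(R|do(P)) = Σ_{C} P(R|P,C)·P(C).

P(R|do(P)): backdoor, adjust for {C}.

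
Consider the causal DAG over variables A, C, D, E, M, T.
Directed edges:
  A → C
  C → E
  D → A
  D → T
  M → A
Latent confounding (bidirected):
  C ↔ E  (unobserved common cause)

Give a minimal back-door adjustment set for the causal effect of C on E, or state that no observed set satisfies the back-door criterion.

desc(C)\{C}={E}; candidates ⊆ {A,D,M,T}.
C↔E: latent back-door arc(s) into C.
size 0: {}; under {} C still reaches {A,D,E,M,T} ∋ E.
size 1: {A}, {D}, {M} …(+1); under {A} C still reaches {E} ∋ E.
size 2: {A,D}, {A,M}, {A,T} …(+3); under {A,D} C still reaches {E} ∋ E.
C↔E cannot be blocked by any observed set — no back-door set.

C→E: no observed back-door set.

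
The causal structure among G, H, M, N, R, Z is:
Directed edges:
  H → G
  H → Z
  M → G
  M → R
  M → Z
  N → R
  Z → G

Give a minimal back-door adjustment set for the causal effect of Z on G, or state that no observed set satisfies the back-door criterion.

desc(Z)\{Z}={G}; candidates ⊆ {H,M,N,R}.
size 0: {}; under {} Z still reaches {G,H,M,R} ∋ G.
size 1: {H}, {M}, {N} …(+1); under {H} Z still reaches {G,M,R} ∋ G.
{H,M}: Z⊥G given {H,M} in G with Z→· removed — back-door holds.

Z→G: minimal back-door set {H, M}.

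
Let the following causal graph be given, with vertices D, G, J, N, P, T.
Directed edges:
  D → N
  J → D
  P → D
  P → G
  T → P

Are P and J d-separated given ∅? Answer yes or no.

Bayes-Ball from P | ∅ reaches {D,G,N,T}.
J ∉ reach(P|∅) ⇒ P ⊥ J | ∅.

Yes — P ⊥ J | ∅.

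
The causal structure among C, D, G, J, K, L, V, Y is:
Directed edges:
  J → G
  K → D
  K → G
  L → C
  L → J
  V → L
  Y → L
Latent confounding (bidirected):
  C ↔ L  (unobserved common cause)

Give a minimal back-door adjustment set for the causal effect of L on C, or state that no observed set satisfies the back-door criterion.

L→C: no observed back-door set.

desc(L)\{L}={C,G,J}; candidates ⊆ {D,K,V,Y}.
L↔C: latent back-door arc(s) into L.
size 0: {}; under {} L still reaches {C,V,Y} ∋ C.
size 1: {D}, {K}, {V} …(+1); under {D} L still reaches {C,V,Y} ∋ C.
size 2: {D,K}, {D,V}, {D,Y} …(+3); under {D,K} L still reaches {C,V,Y} ∋ C.
L↔C cannot be blocked by any observed set — no back-door set.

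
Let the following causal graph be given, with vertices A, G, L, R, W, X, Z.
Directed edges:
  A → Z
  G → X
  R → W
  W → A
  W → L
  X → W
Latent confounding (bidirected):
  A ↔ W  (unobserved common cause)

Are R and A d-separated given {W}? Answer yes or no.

No — R and A are d-connected given {W}.

Bayes-Ball from R | {W} reaches {A,G,X,Z}.
A ∈ reach(R|{W}) ⇒ R ⊥̸ A | {W}.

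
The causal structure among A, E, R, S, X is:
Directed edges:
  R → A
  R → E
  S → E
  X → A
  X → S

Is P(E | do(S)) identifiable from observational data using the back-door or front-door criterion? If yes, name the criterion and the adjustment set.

P(E|do(S)): backdoor, adjust for ∅.

desc(S)\{S}={E}; candidates ⊆ {A,R,X}.
∅: S⊥E given ∅ in G with S→· removed — back-door holds.
P(E|do(S)) = P(E|S) — no adjustment needed.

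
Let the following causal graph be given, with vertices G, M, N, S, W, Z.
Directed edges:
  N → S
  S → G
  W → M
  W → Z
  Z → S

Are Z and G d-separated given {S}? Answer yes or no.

Bayes-Ball from Z | {S} reaches {M,N,W}.
G ∉ reach(Z|{S}) ⇒ Z ⊥ G | {S}.

Yes — Z ⊥ G | {S}.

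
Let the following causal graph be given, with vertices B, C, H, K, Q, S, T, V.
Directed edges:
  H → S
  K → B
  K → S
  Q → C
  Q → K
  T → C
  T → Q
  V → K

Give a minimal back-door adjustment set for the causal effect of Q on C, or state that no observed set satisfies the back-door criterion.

desc(Q)\{Q}={B,C,K,S}; candidates ⊆ {H,T,V}.
size 0: {}; under {} Q still reaches {C,T} ∋ C.
{T}: Q⊥C given {T} in G with Q→· removed — back-door holds.

Q→C: minimal back-door set {T}.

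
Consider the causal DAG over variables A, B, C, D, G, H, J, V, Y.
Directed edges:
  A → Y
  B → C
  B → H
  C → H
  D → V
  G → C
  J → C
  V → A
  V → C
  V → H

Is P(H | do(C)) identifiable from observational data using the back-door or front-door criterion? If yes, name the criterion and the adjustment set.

desc(C)\{C}={H}; candidates ⊆ {A,B,D,G,J,V,Y}.
size 0: {}; under {} C still reaches {A,B,D,G,H,J,V,Y} ∋ H.
size 1: {A}, {B}, {D} …(+4); under {A} C still reaches {B,D,G,H,J,V} ∋ H.
{B,V}: C⊥H given {B,V} in G with C→· removed — back-door holds.
P(H|do(C)) = Σ_{B,V} P(H|C,B,V)·P(B,V).

P(H|do(C)): backdoor, adjust for {B, V}.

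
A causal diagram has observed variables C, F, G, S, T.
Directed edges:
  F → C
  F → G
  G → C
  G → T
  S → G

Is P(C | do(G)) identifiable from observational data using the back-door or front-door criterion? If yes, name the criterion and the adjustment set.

desc(G)\{G}={C,T}; candidates ⊆ {F,S}.
size 0: {}; under {} G still reaches {C,F,S} ∋ C.
{F}: G⊥C given {F} in G with G→· removed — back-door holds.
P(C|do(G)) = Σ_{F} P(C|G,F)·P(F).

P(C|do(G)): backdoor, adjust for {F}.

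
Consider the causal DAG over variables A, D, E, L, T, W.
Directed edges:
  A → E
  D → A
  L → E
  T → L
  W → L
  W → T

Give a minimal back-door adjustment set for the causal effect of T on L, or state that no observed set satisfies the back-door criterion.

T→L: minimal back-door set {W}.

desc(T)\{T}={E,L}; candidates ⊆ {A,D,W}.
size 0: {}; under {} T still reaches {E,L,W} ∋ L.
{W}: T⊥L given {W} in G with T→· removed — back-door holds.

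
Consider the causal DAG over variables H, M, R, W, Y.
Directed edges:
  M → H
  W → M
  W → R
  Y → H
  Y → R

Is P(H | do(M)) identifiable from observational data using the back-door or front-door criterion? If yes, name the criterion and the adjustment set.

desc(M)\{M}={H}; candidates ⊆ {R,W,Y}.
∅: M⊥H given ∅ in G with M→· removed — back-door holds.
P(H|do(M)) = P(H|M) — no adjustment needed.

P(H|do(M)): backdoor, adjust for ∅.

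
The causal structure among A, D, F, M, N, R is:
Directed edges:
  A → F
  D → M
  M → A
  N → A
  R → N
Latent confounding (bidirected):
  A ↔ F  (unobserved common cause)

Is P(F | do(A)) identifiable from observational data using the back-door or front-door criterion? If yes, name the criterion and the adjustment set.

P(F|do(A)): not identifiable (no BD/FD set).

desc(A)\{A}={F}; candidates ⊆ {D,M,N,R}.
A↔F: latent back-door arc(s) into A.
size 0: {}; under {} A still reaches {D,F,M,N,R} ∋ F.
size 1: {D}, {M}, {N} …(+1); under {D} A still reaches {F,M,N,R} ∋ F.
size 2: {D,M}, {D,N}, {D,R} …(+3); under {D,M} A still reaches {F,N,R} ∋ F.
A↔F cannot be blocked by any observed set — no back-door set.
No mediator lies on a directed A→…→F path.
Neither criterion identifies P(F|do(A)) in this graph.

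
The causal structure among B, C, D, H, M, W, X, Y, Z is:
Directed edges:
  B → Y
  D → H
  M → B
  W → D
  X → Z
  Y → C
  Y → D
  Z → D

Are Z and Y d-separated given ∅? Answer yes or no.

Yes — Z ⊥ Y | ∅.

Bayes-Ball from Z | ∅ reaches {D,H,X}.
Y ∉ reach(Z|∅) ⇒ Z ⊥ Y | ∅.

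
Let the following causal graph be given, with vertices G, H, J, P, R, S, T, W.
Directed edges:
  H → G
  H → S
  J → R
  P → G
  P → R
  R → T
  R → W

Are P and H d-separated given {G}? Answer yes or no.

No — P and H are d-connected given {G}.

Bayes-Ball from P | {G} reaches {H,R,S,T,W}.
H ∈ reach(P|{G}) ⇒ P ⊥̸ H | {G}.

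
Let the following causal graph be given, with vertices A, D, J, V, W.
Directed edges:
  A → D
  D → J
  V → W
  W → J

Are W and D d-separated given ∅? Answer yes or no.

Yes — W ⊥ D | ∅.

Bayes-Ball from W | ∅ reaches {J,V}.
D ∉ reach(W|∅) ⇒ W ⊥ D | ∅.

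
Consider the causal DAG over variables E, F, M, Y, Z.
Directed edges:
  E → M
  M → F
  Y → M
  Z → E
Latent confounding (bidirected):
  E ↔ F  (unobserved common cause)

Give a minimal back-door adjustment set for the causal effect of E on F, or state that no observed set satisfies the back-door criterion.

E→F: no observed back-door set.

desc(E)\{E}={F,M}; candidates ⊆ {Y,Z}.
E↔F: latent back-door arc(s) into E.
size 0: {}; under {} E still reaches {F,Z} ∋ F.
size 1: {Y}, {Z}; under {Y} E still reaches {F,Z} ∋ F.
size 2: {Y,Z}; under {Y,Z} E still reaches {F} ∋ F.
E↔F cannot be blocked by any observed set — no back-door set.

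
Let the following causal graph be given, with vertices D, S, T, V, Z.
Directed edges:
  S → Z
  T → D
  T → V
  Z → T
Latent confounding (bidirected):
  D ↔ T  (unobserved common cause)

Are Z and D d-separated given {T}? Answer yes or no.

Bayes-Ball from Z | {T} reaches {D,S}.
D ∈ reach(Z|{T}) ⇒ Z ⊥̸ D | {T}.

No — Z and D are d-connected given {T}.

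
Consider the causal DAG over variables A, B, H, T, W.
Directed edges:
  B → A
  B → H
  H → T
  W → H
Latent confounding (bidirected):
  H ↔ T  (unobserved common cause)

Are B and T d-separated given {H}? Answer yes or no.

Bayes-Ball from B | {H} reaches {A,T,W}.
T ∈ reach(B|{H}) ⇒ B ⊥̸ T | {H}.

No — B and T are d-connected given {H}.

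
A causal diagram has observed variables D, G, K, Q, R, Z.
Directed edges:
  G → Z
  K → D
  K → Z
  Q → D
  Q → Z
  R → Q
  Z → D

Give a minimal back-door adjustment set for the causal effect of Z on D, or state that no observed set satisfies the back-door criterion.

desc(Z)\{Z}={D}; candidates ⊆ {G,K,Q,R}.
size 0: {}; under {} Z still reaches {D,G,K,Q,R} ∋ D.
size 1: {G}, {K}, {Q} …(+1); under {G} Z still reaches {D,K,Q,R} ∋ D.
{K,Q}: Z⊥D given {K,Q} in G with Z→· removed — back-door holds.

Z→D: minimal back-door set {K, Q}.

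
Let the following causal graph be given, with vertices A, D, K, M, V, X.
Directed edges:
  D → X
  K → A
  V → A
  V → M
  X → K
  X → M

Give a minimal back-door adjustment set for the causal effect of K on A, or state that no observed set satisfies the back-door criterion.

desc(K)\{K}={A}; candidates ⊆ {D,M,V,X}.
∅: K⊥A given ∅ in G with K→· removed — back-door holds.

K→A: minimal back-door set ∅.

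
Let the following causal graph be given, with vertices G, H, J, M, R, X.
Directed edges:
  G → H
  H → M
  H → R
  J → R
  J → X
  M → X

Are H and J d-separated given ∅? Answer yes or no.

Bayes-Ball from H | ∅ reaches {G,M,R,X}.
J ∉ reach(H|∅) ⇒ H ⊥ J | ∅.

Yes — H ⊥ J | ∅.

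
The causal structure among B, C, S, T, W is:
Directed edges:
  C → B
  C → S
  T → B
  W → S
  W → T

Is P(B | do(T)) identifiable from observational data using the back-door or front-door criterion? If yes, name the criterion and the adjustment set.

desc(T)\{T}={B}; candidates ⊆ {C,S,W}.
∅: T⊥B given ∅ in G with T→· removed — back-door holds.
P(B|do(T)) = P(B|T) — no adjustment needed.

P(B|do(T)): backdoor, adjust for ∅.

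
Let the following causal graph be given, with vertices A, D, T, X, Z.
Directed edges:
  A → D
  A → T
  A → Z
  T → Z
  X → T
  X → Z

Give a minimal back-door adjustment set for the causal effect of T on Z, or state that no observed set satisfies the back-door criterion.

T→Z: minimal back-door set {A, X}.

desc(T)\{T}={Z}; candidates ⊆ {A,D,X}.
size 0: {}; under {} T still reaches {A,D,X,Z} ∋ Z.
size 1: {A}, {D}, {X}; under {A} T still reaches {X,Z} ∋ Z.
{A,X}: T⊥Z given {A,X} in G with T→· removed — back-door holds.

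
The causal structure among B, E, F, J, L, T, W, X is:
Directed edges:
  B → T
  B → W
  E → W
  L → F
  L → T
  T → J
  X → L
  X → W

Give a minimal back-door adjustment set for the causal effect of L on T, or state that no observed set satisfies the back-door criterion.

desc(L)\{L}={F,J,T}; candidates ⊆ {B,E,W,X}.
∅: L⊥T given ∅ in G with L→· removed — back-door holds.

L→T: minimal back-door set ∅.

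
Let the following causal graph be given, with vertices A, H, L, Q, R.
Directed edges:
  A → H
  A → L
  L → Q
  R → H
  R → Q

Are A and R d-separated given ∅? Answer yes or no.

Bayes-Ball from A | ∅ reaches {H,L,Q}.
R ∉ reach(A|∅) ⇒ A ⊥ R | ∅.

Yes — A ⊥ R | ∅.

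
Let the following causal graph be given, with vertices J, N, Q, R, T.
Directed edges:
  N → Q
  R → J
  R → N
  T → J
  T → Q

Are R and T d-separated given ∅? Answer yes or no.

Bayes-Ball from R | ∅ reaches {J,N,Q}.
T ∉ reach(R|∅) ⇒ R ⊥ T | ∅.

Yes — R ⊥ T | ∅.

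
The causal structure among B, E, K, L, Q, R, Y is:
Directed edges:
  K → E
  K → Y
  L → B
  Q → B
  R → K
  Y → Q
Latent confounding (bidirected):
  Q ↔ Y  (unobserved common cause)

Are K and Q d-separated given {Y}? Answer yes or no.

Bayes-Ball from K | {Y} reaches {B,E,Q,R}.
Q ∈ reach(K|{Y}) ⇒ K ⊥̸ Q | {Y}.

No — K and Q are d-connected given {Y}.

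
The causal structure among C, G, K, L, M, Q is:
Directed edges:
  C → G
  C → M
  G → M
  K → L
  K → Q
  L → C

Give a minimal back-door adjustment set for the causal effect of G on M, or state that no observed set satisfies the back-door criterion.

G→M: minimal back-door set {C}.

desc(G)\{G}={M}; candidates ⊆ {C,K,L,Q}.
size 0: {}; under {} G still reaches {C,K,L,M,Q} ∋ M.
{C}: G⊥M given {C} in G with G→· removed — back-door holds.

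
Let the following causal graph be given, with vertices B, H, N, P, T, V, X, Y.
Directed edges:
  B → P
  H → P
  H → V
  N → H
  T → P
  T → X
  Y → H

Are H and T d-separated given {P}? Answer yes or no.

No — H and T are d-connected given {P}.

Bayes-Ball from H | {P} reaches {B,N,T,V,X,Y}.
T ∈ reach(H|{P}) ⇒ H ⊥̸ T | {P}.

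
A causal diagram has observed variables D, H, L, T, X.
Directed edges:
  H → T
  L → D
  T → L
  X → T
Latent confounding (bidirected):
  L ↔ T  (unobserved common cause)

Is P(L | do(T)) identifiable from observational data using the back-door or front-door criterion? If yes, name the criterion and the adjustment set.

desc(T)\{T}={D,L}; candidates ⊆ {H,X}.
T↔L: latent back-door arc(s) into T.
size 0: {}; under {} T still reaches {D,H,L,X} ∋ L.
size 1: {H}, {X}; under {H} T still reaches {D,L,X} ∋ L.
size 2: {H,X}; under {H,X} T still reaches {D,L} ∋ L.
T↔L cannot be blocked by any observed set — no back-door set.
No mediator lies on a directed T→…→L path.
Neither criterion identifies P(L|do(T)) in this graph.

P(L|do(T)): not identifiable (no BD/FD set).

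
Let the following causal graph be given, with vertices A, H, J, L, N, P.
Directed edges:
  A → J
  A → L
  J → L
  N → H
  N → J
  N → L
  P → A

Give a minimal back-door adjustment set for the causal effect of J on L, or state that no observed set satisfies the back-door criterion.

desc(J)\{J}={L}; candidates ⊆ {A,H,N,P}.
size 0: {}; under {} J still reaches {A,H,L,N,P} ∋ L.
size 1: {A}, {H}, {N} …(+1); under {A} J still reaches {H,L,N} ∋ L.
{A,N}: J⊥L given {A,N} in G with J→· removed — back-door holds.

J→L: minimal back-door set {A, N}.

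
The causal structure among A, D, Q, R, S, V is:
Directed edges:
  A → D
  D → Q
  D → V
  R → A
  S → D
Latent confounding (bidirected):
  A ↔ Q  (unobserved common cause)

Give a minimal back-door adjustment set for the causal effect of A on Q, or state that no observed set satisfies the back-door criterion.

A→Q: no observed back-door set.

desc(A)\{A}={D,Q,V}; candidates ⊆ {R,S}.
A↔Q: latent back-door arc(s) into A.
size 0: {}; under {} A still reaches {Q,R} ∋ Q.
size 1: {R}, {S}; under {R} A still reaches {Q} ∋ Q.
size 2: {R,S}; under {R,S} A still reaches {Q} ∋ Q.
A↔Q cannot be blocked by any observed set — no back-door set.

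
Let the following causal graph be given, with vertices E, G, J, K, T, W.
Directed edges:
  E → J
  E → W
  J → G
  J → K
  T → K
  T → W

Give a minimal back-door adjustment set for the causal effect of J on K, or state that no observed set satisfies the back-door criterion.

desc(J)\{J}={G,K}; candidates ⊆ {E,T,W}.
∅: J⊥K given ∅ in G with J→· removed — back-door holds.

J→K: minimal back-door set ∅.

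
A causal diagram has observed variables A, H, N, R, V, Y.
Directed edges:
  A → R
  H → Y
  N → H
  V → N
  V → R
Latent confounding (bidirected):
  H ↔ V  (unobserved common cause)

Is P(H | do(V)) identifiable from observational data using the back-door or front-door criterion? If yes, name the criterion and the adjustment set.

P(H|do(V)): frontdoor, adjust for {N}.

desc(V)\{V}={H,N,R,Y}; candidates ⊆ {A}.
V↔H: latent back-door arc(s) into V.
size 0: {}; under {} V still reaches {H,Y} ∋ H.
size 1: {A}; under {A} V still reaches {H,Y} ∋ H.
V↔H cannot be blocked by any observed set — no back-door set.
{N}: (i) intercepts every directed V→H path; (ii) no back-door V→{N}; (iii) {V} blocks every back-door {N}→H. Front-door holds.
P(H|do(V)) = Σ_{N} P(N|V) Σ_{V'} P(H|N,V')P(V').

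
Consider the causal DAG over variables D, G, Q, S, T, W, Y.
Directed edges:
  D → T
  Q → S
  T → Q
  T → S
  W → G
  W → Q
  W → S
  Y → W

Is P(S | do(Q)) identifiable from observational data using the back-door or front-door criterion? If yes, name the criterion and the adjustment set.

P(S|do(Q)): backdoor, adjust for {T, W}.

desc(Q)\{Q}={S}; candidates ⊆ {D,G,T,W,Y}.
size 0: {}; under {} Q still reaches {D,G,S,T,W,Y} ∋ S.
size 1: {D}, {G}, {T} …(+2); under {D} Q still reaches {G,S,T,W,Y} ∋ S.
{T,W}: Q⊥S given {T,W} in G with Q→· removed — back-door holds.
P(S|do(Q)) = Σ_{T,W} P(S|Q,T,W)·P(T,W).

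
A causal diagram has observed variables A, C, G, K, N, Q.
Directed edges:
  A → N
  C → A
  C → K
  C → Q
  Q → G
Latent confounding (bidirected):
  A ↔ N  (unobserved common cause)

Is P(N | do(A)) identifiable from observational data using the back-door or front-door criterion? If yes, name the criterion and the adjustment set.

P(N|do(A)): not identifiable (no BD/FD set).

desc(A)\{A}={N}; candidates ⊆ {C,G,K,Q}.
A↔N: latent back-door arc(s) into A.
size 0: {}; under {} A still reaches {C,G,K,N,Q} ∋ N.
size 1: {C}, {G}, {K} …(+1); under {C} A still reaches {N} ∋ N.
size 2: {C,G}, {C,K}, {C,Q} …(+3); under {C,G} A still reaches {N} ∋ N.
A↔N cannot be blocked by any observed set — no back-door set.
No mediator lies on a directed A→…→N path.
Neither criterion identifies P(N|do(A)) in this graph.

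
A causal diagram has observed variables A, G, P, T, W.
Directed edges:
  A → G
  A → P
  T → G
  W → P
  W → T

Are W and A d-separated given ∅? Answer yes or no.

Yes — W ⊥ A | ∅.

Bayes-Ball from W | ∅ reaches {G,P,T}.
A ∉ reach(W|∅) ⇒ W ⊥ A | ∅.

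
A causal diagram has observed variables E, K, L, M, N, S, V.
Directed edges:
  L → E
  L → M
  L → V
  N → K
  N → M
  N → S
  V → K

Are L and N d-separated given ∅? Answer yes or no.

Yes — L ⊥ N | ∅.

Bayes-Ball from L | ∅ reaches {E,K,M,V}.
N ∉ reach(L|∅) ⇒ L ⊥ N | ∅.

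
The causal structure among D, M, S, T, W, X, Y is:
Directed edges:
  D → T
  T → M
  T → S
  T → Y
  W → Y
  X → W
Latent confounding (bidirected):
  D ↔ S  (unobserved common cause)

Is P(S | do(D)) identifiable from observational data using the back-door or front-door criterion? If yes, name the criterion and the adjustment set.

desc(D)\{D}={M,S,T,Y}; candidates ⊆ {W,X}.
D↔S: latent back-door arc(s) into D.
size 0: {}; under {} D still reaches {S} ∋ S.
size 1: {W}, {X}; under {W} D still reaches {S} ∋ S.
size 2: {W,X}; under {W,X} D still reaches {S} ∋ S.
D↔S cannot be blocked by any observed set — no back-door set.
{T}: (i) intercepts every directed D→S path; (ii) no back-door D→{T}; (iii) {D} blocks every back-door {T}→S. Front-door holds.
P(S|do(D)) = Σ_{T} P(T|D) Σ_{D'} P(S|T,D')P(D').

P(S|do(D)): frontdoor, adjust for {T}.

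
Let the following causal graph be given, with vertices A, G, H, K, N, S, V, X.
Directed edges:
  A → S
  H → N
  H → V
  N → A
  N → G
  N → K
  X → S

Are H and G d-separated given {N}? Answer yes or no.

Yes — H ⊥ G | {N}.

Bayes-Ball from H | {N} reaches {V}.
G ∉ reach(H|{N}) ⇒ H ⊥ G | {N}.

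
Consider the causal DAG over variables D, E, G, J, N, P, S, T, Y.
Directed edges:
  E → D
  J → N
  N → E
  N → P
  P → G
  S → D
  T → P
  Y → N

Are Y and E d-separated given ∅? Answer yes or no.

No — Y and E are d-connected given ∅.

Bayes-Ball from Y | ∅ reaches {D,E,G,N,P}.
E ∈ reach(Y|∅) ⇒ Y ⊥̸ E | ∅.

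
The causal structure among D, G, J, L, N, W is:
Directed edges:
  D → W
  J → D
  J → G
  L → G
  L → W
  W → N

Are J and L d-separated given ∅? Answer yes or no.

Yes — J ⊥ L | ∅.

Bayes-Ball from J | ∅ reaches {D,G,N,W}.
L ∉ reach(J|∅) ⇒ J ⊥ L | ∅.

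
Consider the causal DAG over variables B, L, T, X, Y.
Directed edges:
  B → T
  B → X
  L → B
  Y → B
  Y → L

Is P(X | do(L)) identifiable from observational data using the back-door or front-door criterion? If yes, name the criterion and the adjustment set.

desc(L)\{L}={B,T,X}; candidates ⊆ {Y}.
size 0: {}; under {} L still reaches {B,T,X,Y} ∋ X.
{Y}: L⊥X given {Y} in G with L→· removed — back-door holds.
P(X|do(L)) = Σ_{Y} P(X|L,Y)·P(Y).

P(X|do(L)): backdoor, adjust for {Y}.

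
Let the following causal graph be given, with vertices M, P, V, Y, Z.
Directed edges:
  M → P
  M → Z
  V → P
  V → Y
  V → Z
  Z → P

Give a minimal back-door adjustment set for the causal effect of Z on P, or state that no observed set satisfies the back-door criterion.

desc(Z)\{Z}={P}; candidates ⊆ {M,V,Y}.
size 0: {}; under {} Z still reaches {M,P,V,Y} ∋ P.
size 1: {M}, {V}, {Y}; under {M} Z still reaches {P,V,Y} ∋ P.
{M,V}: Z⊥P given {M,V} in G with Z→· removed — back-door holds.

Z→P: minimal back-door set {M, V}.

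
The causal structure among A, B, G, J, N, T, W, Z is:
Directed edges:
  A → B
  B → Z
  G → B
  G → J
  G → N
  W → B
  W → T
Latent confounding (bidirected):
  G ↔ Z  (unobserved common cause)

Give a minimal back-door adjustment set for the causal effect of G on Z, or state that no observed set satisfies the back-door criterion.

G→Z: no observed back-door set.

desc(G)\{G}={B,J,N,Z}; candidates ⊆ {A,T,W}.
G↔Z: latent back-door arc(s) into G.
size 0: {}; under {} G still reaches {Z} ∋ Z.
size 1: {A}, {T}, {W}; under {A} G still reaches {Z} ∋ Z.
size 2: {A,T}, {A,W}, {T,W}; under {A,T} G still reaches {Z} ∋ Z.
G↔Z cannot be blocked by any observed set — no back-door set.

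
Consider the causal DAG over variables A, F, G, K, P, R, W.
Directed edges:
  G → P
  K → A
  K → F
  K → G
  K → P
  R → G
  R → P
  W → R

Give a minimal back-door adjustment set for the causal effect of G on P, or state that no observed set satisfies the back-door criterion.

G→P: minimal back-door set {K, R}.

desc(G)\{G}={P}; candidates ⊆ {A,F,K,R,W}.
size 0: {}; under {} G still reaches {A,F,K,P,R,W} ∋ P.
size 1: {A}, {F}, {K} …(+2); under {A} G still reaches {F,K,P,R,W} ∋ P.
{K,R}: G⊥P given {K,R} in G with G→· removed — back-door holds.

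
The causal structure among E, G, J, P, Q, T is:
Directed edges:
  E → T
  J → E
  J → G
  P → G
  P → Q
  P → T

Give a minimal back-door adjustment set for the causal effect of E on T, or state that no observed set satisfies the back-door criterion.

E→T: minimal back-door set ∅.

desc(E)\{E}={T}; candidates ⊆ {G,J,P,Q}.
∅: E⊥T given ∅ in G with E→· removed — back-door holds.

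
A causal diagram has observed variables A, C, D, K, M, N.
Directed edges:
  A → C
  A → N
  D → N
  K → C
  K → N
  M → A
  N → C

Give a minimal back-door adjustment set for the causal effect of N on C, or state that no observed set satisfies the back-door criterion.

desc(N)\{N}={C}; candidates ⊆ {A,D,K,M}.
size 0: {}; under {} N still reaches {A,C,D,K,M} ∋ C.
size 1: {A}, {D}, {K} …(+1); under {A} N still reaches {C,D,K} ∋ C.
{A,K}: N⊥C given {A,K} in G with N→· removed — back-door holds.

N→C: minimal back-door set {A, K}.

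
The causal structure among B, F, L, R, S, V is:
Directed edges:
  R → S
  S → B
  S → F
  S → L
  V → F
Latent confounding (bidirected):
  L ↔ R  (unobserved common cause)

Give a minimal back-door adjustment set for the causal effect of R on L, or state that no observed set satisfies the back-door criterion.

desc(R)\{R}={B,F,L,S}; candidates ⊆ {V}.
R↔L: latent back-door arc(s) into R.
size 0: {}; under {} R still reaches {L} ∋ L.
size 1: {V}; under {V} R still reaches {L} ∋ L.
R↔L cannot be blocked by any observed set — no back-door set.

R→L: no observed back-door set.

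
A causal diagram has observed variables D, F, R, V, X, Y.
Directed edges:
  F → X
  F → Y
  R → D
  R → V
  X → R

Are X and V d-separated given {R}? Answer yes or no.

Yes — X ⊥ V | {R}.

Bayes-Ball from X | {R} reaches {F,Y}.
V ∉ reach(X|{R}) ⇒ X ⊥ V | {R}.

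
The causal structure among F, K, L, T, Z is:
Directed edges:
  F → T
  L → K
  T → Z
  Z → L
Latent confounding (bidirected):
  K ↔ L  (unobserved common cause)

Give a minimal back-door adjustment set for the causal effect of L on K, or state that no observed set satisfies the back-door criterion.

desc(L)\{L}={K}; candidates ⊆ {F,T,Z}.
L↔K: latent back-door arc(s) into L.
size 0: {}; under {} L still reaches {F,K,T,Z} ∋ K.
size 1: {F}, {T}, {Z}; under {F} L still reaches {K,T,Z} ∋ K.
size 2: {F,T}, {F,Z}, {T,Z}; under {F,T} L still reaches {K,Z} ∋ K.
L↔K cannot be blocked by any observed set — no back-door set.

L→K: no observed back-door set.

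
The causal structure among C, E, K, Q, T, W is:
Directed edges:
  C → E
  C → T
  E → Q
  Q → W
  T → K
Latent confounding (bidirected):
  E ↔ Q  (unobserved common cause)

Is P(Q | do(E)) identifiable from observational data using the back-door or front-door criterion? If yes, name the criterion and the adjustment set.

P(Q|do(E)): not identifiable (no BD/FD set).

desc(E)\{E}={Q,W}; candidates ⊆ {C,K,T}.
E↔Q: latent back-door arc(s) into E.
size 0: {}; under {} E still reaches {C,K,Q,T,W} ∋ Q.
size 1: {C}, {K}, {T}; under {C} E still reaches {Q,W} ∋ Q.
size 2: {C,K}, {C,T}, {K,T}; under {C,K} E still reaches {Q,W} ∋ Q.
E↔Q cannot be blocked by any observed set — no back-door set.
No mediator lies on a directed E→…→Q path.
Neither criterion identifies P(Q|do(E)) in this graph.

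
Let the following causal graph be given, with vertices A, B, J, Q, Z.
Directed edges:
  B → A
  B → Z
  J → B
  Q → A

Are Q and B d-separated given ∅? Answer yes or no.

Yes — Q ⊥ B | ∅.

Bayes-Ball from Q | ∅ reaches {A}.
B ∉ reach(Q|∅) ⇒ Q ⊥ B | ∅.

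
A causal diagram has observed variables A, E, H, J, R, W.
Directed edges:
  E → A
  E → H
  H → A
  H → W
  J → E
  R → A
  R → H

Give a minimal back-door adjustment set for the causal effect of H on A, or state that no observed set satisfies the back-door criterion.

H→A: minimal back-door set {E, R}.

desc(H)\{H}={A,W}; candidates ⊆ {E,J,R}.
size 0: {}; under {} H still reaches {A,E,J,R} ∋ A.
size 1: {E}, {J}, {R}; under {E} H still reaches {A,R} ∋ A.
{E,R}: H⊥A given {E,R} in G with H→· removed — back-door holds.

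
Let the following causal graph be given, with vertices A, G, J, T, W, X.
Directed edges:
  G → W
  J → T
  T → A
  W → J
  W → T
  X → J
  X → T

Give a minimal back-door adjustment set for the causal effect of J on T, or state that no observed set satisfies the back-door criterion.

J→T: minimal back-door set {W, X}.

desc(J)\{J}={A,T}; candidates ⊆ {G,W,X}.
size 0: {}; under {} J still reaches {A,G,T,W,X} ∋ T.
size 1: {G}, {W}, {X}; under {G} J still reaches {A,T,W,X} ∋ T.
{W,X}: J⊥T given {W,X} in G with J→· removed — back-door holds.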